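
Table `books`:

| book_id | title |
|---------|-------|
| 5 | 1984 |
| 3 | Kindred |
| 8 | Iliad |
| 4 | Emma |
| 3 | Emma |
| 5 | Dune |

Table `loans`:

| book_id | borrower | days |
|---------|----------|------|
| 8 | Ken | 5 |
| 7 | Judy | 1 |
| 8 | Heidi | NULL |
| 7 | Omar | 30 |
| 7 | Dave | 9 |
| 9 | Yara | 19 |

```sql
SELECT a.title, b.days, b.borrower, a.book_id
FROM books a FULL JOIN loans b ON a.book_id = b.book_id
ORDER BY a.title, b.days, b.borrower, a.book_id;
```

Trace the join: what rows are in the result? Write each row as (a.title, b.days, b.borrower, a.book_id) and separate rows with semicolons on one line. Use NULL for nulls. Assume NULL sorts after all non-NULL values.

FULL OUTER JOIN keeps every row from both sides; unmatched rows get NULL for the other side's columns.
Matching on a.book_id = b.book_id.
- a row (book_id=5): no match → kept, b columns NULL.
- a row (book_id=3): no match → kept, b columns NULL.
- a row (book_id=8): matches 2 b row(s) → 2 output row(s).
- a row (book_id=4): no match → kept, b columns NULL.
- a row (book_id=3): no match → kept, b columns NULL.
- a row (book_id=5): no match → kept, b columns NULL.
- 4 b row(s) had no a match → kept, a columns NULL.

(1984, NULL, NULL, 5); (Dune, NULL, NULL, 5); (Emma, NULL, NULL, 3); (Emma, NULL, NULL, 4); (Iliad, 5, Ken, 8); (Iliad, NULL, Heidi, 8); (Kindred, NULL, NULL, 3); (NULL, 1, Judy, NULL); (NULL, 9, Dave, NULL); (NULL, 19, Yara, NULL); (NULL, 30, Omar, NULL)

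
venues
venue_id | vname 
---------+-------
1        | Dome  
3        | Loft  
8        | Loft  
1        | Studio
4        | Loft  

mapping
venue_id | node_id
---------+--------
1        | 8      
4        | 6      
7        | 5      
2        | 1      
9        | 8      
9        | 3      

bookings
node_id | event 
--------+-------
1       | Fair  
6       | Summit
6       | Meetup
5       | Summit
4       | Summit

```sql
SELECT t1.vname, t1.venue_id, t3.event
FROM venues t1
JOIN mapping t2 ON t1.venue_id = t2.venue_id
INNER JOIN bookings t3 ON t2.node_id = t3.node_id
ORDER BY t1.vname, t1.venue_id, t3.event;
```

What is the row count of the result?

2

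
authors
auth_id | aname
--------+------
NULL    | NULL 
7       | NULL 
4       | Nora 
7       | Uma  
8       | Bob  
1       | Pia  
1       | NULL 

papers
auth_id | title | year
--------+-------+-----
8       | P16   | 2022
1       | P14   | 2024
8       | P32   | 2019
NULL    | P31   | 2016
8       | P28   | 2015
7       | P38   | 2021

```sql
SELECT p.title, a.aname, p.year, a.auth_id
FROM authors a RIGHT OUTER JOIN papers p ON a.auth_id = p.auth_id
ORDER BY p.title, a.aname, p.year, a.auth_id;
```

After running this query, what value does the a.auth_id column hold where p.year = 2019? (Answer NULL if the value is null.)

RIGHT JOIN keeps every row from `papers`; unmatched rows get NULL for `authors`'s columns.
Matching on a.auth_id = p.auth_id. A NULL in a compared column never satisfies the condition.
- a row (auth_id=NULL): no match.
- a row (auth_id=7): matches 1 p row(s) → 1 output row(s).
- a row (auth_id=4): no match.
- a row (auth_id=7): matches 1 p row(s) → 1 output row(s).
- a row (auth_id=8): matches 3 p row(s) → 3 output row(s).
- a row (auth_id=1): matches 1 p row(s) → 1 output row(s).
- a row (auth_id=1): matches 1 p row(s) → 1 output row(s).
- 1 p row(s) had no a match → kept, a columns NULL.

8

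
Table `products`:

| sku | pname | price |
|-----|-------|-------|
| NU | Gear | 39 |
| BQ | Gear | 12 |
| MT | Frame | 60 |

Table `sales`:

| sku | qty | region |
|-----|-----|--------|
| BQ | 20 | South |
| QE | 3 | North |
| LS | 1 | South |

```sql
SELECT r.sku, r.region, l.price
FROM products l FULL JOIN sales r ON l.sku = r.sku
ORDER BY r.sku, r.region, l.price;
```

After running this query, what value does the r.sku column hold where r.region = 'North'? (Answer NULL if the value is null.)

QE

FULL OUTER JOIN keeps every row from both sides; unmatched rows get NULL for the other side's columns.
Matching on l.sku = r.sku.
Matched pairs: 1; unmatched l rows kept: 2; unmatched r rows kept: 2.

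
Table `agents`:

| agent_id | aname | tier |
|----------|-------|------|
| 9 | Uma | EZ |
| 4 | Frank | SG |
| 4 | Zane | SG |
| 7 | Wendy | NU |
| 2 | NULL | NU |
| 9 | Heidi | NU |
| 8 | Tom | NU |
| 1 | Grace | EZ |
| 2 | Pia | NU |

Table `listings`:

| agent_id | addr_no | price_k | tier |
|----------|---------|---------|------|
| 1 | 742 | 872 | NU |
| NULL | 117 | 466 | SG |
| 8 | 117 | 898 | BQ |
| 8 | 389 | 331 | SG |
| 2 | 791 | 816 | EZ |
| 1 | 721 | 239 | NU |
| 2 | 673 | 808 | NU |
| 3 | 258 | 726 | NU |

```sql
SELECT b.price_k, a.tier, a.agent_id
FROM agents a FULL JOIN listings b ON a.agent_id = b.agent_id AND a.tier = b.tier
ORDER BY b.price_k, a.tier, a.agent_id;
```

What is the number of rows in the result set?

16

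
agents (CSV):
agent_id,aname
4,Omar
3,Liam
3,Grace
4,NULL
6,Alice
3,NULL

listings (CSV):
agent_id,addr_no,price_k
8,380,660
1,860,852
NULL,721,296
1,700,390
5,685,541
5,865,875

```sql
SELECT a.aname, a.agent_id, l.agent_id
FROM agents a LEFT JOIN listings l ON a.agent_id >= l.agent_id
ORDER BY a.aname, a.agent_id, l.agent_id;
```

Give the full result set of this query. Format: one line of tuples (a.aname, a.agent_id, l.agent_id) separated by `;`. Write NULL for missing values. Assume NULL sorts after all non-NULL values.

(Alice, 6, 1); (Alice, 6, 1); (Alice, 6, 5); (Alice, 6, 5); (Grace, 3, 1); (Grace, 3, 1); (Liam, 3, 1); (Liam, 3, 1); (Omar, 4, 1); (Omar, 4, 1); (NULL, 3, 1); (NULL, 3, 1); (NULL, 4, 1); (NULL, 4, 1)

LEFT JOIN keeps every row from `agents`; unmatched rows get NULL for `listings`'s columns.
Matching on a.agent_id >= l.agent_id. A NULL in a compared column never satisfies the condition.
- a[0] agent_id=4 → 2 match(es) in l → 2 row(s).
- a[1] agent_id=3 → 2 match(es) in l → 2 row(s).
- a[2] agent_id=3 → 2 match(es) in l → 2 row(s).
- a[3] agent_id=4 → 2 match(es) in l → 2 row(s).
- a[4] agent_id=6 → 4 match(es) in l → 4 row(s).
- a[5] agent_id=3 → 2 match(es) in l → 2 row(s).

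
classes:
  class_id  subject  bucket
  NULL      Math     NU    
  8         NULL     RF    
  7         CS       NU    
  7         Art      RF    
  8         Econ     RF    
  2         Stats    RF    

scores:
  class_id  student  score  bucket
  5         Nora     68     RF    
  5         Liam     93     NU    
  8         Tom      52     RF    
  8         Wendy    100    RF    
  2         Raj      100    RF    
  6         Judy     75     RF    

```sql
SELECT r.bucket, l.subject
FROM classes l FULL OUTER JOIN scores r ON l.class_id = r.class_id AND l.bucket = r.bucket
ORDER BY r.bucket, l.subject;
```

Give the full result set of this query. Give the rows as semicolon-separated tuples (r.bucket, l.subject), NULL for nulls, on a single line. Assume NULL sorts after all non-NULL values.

(NU, NULL); (RF, Econ); (RF, Econ); (RF, Stats); (RF, NULL); (RF, NULL); (RF, NULL); (RF, NULL); (NULL, Art); (NULL, CS); (NULL, Math)

FULL OUTER JOIN keeps every row from both sides; unmatched rows get NULL for the other side's columns.
Matching on l.class_id = r.class_id AND l.bucket = r.bucket. A NULL in a compared column never satisfies the condition.
Matched pairs: 5; unmatched l rows kept: 3; unmatched r rows kept: 3.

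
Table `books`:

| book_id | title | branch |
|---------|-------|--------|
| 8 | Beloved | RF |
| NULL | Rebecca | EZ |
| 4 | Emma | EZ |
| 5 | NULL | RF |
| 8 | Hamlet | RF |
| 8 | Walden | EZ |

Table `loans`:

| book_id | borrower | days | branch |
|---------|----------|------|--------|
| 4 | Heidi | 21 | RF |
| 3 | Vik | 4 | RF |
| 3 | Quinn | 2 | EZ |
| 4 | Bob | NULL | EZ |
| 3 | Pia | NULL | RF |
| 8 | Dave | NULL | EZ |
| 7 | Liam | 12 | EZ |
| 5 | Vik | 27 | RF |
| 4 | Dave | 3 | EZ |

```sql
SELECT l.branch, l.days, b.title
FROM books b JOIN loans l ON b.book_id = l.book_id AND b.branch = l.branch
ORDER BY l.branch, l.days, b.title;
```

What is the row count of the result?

INNER JOIN keeps only pairs where the ON condition holds.
Matching on b.book_id = l.book_id AND b.branch = l.branch. A NULL in a compared column never satisfies the condition.
- b (book_id=8, branch=RF) has no partner → excluded.
- b (book_id=NULL, branch=EZ) has no partner → excluded.
- b (book_id=4, branch=EZ) pairs with 2 row(s) of l.
- b (book_id=5, branch=RF) pairs with 1 row(s) of l.
- b (book_id=8, branch=RF) has no partner → excluded.
- b (book_id=8, branch=EZ) pairs with 1 row(s) of l.
Total: 4 rows.

4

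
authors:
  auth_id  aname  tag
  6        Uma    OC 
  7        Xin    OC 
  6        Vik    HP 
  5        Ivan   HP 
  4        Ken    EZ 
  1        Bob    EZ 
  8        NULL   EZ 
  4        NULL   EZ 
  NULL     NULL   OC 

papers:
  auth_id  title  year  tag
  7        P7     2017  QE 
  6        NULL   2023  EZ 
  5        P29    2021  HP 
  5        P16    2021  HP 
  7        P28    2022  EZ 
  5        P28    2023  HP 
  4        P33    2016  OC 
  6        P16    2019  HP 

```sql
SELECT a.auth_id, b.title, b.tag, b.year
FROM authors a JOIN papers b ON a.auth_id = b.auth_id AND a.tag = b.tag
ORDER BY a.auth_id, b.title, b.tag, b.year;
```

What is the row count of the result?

4

INNER JOIN keeps only pairs where the ON condition holds.
Matching on a.auth_id = b.auth_id AND a.tag = b.tag. A NULL in a compared column never satisfies the condition.
Matched pairs: 4.
Total: 4 rows.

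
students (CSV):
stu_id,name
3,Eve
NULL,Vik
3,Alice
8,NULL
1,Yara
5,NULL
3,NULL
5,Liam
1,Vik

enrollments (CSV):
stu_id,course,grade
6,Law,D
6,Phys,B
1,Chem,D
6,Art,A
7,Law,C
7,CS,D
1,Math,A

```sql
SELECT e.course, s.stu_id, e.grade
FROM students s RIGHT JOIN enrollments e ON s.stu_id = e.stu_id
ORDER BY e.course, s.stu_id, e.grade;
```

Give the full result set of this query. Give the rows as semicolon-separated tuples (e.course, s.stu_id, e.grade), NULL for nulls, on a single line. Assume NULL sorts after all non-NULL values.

RIGHT JOIN keeps every row from `enrollments`; unmatched rows get NULL for `students`'s columns.
Matching on s.stu_id = e.stu_id. A NULL in a compared column never satisfies the condition.
- stu_id=3: no matching e row.
- stu_id=NULL: no matching e row.
- stu_id=3: no matching e row.
- stu_id=8: no matching e row.
- stu_id=1: 2 matching e row(s), so 2 row(s) emitted.
- stu_id=5: no matching e row.
- stu_id=3: no matching e row.
- stu_id=5: no matching e row.
- stu_id=1: 2 matching e row(s), so 2 row(s) emitted.
- 5 row(s) from e found no s partner → padded with NULL.
After projecting and ordering:
e.course | s.stu_id | e.grade
Art | NULL | A
CS | NULL | D
Chem | 1 | D
Chem | 1 | D
Law | NULL | C
Law | NULL | D
Math | 1 | A
Math | 1 | A
Phys | NULL | B

(Art, NULL, A); (CS, NULL, D); (Chem, 1, D); (Chem, 1, D); (Law, NULL, C); (Law, NULL, D); (Math, 1, A); (Math, 1, A); (Phys, NULL, B)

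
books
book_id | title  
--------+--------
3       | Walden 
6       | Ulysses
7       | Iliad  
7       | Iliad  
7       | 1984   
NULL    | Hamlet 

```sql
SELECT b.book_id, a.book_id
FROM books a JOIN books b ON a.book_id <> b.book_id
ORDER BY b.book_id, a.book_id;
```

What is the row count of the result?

14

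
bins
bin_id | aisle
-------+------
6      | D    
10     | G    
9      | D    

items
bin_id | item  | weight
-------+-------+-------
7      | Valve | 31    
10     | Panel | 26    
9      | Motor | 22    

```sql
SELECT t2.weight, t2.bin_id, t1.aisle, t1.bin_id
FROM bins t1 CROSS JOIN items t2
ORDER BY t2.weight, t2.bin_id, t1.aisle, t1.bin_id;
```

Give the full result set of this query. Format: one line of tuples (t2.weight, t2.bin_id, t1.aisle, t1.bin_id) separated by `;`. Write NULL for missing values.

CROSS JOIN pairs every row of `bins` with every row of `items`: 3 × 3 = 9 rows.
After projecting and ordering:
t2.weight | t2.bin_id | t1.aisle | t1.bin_id
22 | 9 | D | 6
22 | 9 | D | 9
22 | 9 | G | 10
26 | 10 | D | 6
26 | 10 | D | 9
26 | 10 | G | 10
31 | 7 | D | 6
31 | 7 | D | 9
31 | 7 | G | 10

(22, 9, D, 6); (22, 9, D, 9); (22, 9, G, 10); (26, 10, D, 6); (26, 10, D, 9); (26, 10, G, 10); (31, 7, D, 6); (31, 7, D, 9); (31, 7, G, 10)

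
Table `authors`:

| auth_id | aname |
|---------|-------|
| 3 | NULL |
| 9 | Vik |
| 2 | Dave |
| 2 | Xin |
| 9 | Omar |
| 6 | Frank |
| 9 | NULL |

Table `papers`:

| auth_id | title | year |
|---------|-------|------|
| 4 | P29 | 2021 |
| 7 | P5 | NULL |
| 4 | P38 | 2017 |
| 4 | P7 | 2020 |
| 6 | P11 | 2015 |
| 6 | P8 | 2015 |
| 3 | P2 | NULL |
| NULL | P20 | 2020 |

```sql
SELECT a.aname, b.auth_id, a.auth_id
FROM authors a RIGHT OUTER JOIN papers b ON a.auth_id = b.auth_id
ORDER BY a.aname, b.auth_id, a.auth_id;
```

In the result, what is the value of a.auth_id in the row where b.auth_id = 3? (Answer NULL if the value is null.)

3

RIGHT JOIN keeps every row from `papers`; unmatched rows get NULL for `authors`'s columns.
Matching on a.auth_id = b.auth_id. A NULL in a compared column never satisfies the condition.
Matched pairs: 3; unmatched b rows kept: 5.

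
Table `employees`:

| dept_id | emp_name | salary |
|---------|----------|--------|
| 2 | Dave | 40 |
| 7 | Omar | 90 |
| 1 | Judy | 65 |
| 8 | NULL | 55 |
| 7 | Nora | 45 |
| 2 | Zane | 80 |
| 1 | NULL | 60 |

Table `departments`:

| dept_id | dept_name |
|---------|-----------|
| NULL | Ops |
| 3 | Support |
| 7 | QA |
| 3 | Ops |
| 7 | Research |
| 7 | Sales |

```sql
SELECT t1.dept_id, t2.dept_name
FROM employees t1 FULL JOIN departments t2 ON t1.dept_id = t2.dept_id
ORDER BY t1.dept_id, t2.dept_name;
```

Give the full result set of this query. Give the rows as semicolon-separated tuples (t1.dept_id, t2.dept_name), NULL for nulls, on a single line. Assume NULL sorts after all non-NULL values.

FULL OUTER JOIN keeps every row from both sides; unmatched rows get NULL for the other side's columns.
Matching on t1.dept_id = t2.dept_id. A NULL in a compared column never satisfies the condition.
- dept_id=2: no t2 row matches, row kept with t2 columns NULL.
- dept_id=7: 3 matching t2 row(s), so 3 row(s) emitted.
- dept_id=1: no t2 row matches, row kept with t2 columns NULL.
- dept_id=8: no t2 row matches, row kept with t2 columns NULL.
- dept_id=7: 3 matching t2 row(s), so 3 row(s) emitted.
- dept_id=2: no t2 row matches, row kept with t2 columns NULL.
- dept_id=1: no t2 row matches, row kept with t2 columns NULL.
- plus 3 unmatched t2 row(s), each kept with NULL t1 columns.

(1, NULL); (1, NULL); (2, NULL); (2, NULL); (7, QA); (7, QA); (7, Research); (7, Research); (7, Sales); (7, Sales); (8, NULL); (NULL, Ops); (NULL, Ops); (NULL, Support)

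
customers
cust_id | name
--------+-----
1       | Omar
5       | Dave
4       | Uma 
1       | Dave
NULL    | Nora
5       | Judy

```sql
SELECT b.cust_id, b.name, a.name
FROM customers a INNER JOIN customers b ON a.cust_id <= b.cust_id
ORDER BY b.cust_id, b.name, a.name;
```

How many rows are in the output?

17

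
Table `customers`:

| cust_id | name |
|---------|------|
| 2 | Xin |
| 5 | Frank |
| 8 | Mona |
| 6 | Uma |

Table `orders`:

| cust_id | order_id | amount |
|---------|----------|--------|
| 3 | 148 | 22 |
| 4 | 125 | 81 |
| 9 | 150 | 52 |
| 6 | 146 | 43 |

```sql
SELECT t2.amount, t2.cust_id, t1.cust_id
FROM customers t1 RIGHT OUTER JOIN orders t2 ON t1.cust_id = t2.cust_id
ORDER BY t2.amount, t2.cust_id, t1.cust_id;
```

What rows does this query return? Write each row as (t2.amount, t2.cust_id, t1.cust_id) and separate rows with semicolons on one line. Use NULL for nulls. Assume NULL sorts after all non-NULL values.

(22, 3, NULL); (43, 6, 6); (52, 9, NULL); (81, 4, NULL)

RIGHT JOIN keeps every row from `orders`; unmatched rows get NULL for `customers`'s columns.
Matching on t1.cust_id = t2.cust_id.
Matched pairs: 1; unmatched t2 rows kept: 3.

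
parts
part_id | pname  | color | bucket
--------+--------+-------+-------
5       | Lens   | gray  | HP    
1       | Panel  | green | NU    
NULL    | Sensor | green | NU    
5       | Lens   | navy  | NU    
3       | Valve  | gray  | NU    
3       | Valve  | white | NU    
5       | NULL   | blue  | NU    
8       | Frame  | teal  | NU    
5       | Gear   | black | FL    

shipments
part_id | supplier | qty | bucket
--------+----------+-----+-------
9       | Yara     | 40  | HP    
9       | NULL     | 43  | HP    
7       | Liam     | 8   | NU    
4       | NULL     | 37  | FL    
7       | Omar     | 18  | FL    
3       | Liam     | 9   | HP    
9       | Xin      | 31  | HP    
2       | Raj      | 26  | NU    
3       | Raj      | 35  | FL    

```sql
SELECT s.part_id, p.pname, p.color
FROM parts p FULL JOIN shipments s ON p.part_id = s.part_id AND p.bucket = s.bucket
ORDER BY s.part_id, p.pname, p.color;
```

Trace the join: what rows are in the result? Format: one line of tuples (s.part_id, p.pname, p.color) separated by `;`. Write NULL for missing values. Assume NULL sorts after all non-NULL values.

(2, NULL, NULL); (3, NULL, NULL); (3, NULL, NULL); (4, NULL, NULL); (7, NULL, NULL); (7, NULL, NULL); (9, NULL, NULL); (9, NULL, NULL); (9, NULL, NULL); (NULL, Frame, teal); (NULL, Gear, black); (NULL, Lens, gray); (NULL, Lens, navy); (NULL, Panel, green); (NULL, Sensor, green); (NULL, Valve, gray); (NULL, Valve, white); (NULL, NULL, blue)

FULL OUTER JOIN keeps every row from both sides; unmatched rows get NULL for the other side's columns.
Matching on p.part_id = s.part_id AND p.bucket = s.bucket. A NULL in a compared column never satisfies the condition.
Matched pairs: 0; unmatched p rows kept: 9; unmatched s rows kept: 9.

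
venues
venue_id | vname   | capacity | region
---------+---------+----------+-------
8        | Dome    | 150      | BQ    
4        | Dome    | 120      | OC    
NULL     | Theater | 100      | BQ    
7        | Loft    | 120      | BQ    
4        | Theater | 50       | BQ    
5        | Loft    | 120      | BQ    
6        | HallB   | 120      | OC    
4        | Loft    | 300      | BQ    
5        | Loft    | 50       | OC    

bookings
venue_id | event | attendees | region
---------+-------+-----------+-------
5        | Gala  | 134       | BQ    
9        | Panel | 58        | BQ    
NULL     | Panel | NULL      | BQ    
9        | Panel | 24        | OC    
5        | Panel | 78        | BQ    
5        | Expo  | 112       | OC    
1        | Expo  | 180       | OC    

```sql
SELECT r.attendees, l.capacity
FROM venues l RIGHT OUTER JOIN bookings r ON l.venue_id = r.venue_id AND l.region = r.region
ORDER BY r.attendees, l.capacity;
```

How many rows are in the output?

7

RIGHT JOIN keeps every row from `bookings`; unmatched rows get NULL for `venues`'s columns.
Matching on l.venue_id = r.venue_id AND l.region = r.region. A NULL in a compared column never satisfies the condition.
- l row (venue_id=8, region=BQ): no match.
- l row (venue_id=4, region=OC): no match.
- l row (venue_id=NULL, region=BQ): no match.
- l row (venue_id=7, region=BQ): no match.
- l row (venue_id=4, region=BQ): no match.
- l row (venue_id=5, region=BQ): matches 2 r row(s) → 2 output row(s).
- l row (venue_id=6, region=OC): no match.
- l row (venue_id=4, region=BQ): no match.
- l row (venue_id=5, region=OC): matches 1 r row(s) → 1 output row(s).
- 4 row(s) from r found no l partner → padded with NULL.
Total: 3 matched + 4 padded = 7 rows.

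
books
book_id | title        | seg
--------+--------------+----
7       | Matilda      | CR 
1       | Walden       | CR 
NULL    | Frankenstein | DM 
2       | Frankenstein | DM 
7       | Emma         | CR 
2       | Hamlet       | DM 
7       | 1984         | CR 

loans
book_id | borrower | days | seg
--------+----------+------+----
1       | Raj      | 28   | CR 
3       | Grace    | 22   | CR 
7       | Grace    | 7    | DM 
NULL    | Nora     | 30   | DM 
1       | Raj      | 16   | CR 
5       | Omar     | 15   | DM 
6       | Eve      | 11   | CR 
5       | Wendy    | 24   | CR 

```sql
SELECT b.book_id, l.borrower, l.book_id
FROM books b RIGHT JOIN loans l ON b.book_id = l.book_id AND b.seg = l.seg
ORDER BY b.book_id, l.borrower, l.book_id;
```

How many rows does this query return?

8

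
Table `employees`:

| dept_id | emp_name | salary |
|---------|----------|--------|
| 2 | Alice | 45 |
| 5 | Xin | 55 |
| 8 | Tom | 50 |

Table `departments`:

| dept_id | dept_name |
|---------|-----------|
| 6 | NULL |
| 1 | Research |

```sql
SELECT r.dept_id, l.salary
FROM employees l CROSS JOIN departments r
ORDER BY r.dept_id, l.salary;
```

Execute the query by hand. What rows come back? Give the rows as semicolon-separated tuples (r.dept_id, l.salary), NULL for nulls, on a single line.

(1, 45); (1, 50); (1, 55); (6, 45); (6, 50); (6, 55)

CROSS JOIN pairs every row of `employees` with every row of `departments`: 3 × 2 = 6 rows.
After projecting and ordering:
r.dept_id | l.salary
1 | 45
1 | 50
1 | 55
6 | 45
6 | 50
6 | 55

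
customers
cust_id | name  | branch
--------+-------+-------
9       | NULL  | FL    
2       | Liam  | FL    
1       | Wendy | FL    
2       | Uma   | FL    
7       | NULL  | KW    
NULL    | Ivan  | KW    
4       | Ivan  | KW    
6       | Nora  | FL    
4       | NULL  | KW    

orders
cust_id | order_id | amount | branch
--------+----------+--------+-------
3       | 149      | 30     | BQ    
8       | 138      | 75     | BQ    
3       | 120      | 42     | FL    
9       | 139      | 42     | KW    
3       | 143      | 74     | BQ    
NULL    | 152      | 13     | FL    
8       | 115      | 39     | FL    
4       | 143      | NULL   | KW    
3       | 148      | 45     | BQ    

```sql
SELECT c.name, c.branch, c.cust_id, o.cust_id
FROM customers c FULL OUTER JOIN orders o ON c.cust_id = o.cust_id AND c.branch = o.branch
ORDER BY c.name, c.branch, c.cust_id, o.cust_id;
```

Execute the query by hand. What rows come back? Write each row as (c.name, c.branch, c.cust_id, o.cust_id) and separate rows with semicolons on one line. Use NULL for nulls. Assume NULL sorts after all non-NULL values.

FULL OUTER JOIN keeps every row from both sides; unmatched rows get NULL for the other side's columns.
Matching on c.cust_id = o.cust_id AND c.branch = o.branch. A NULL in a compared column never satisfies the condition.
- c[0] cust_id=9, branch=FL → no match; kept with NULLs on the o side.
- c[1] cust_id=2, branch=FL → no match; kept with NULLs on the o side.
- c[2] cust_id=1, branch=FL → no match; kept with NULLs on the o side.
- c[3] cust_id=2, branch=FL → no match; kept with NULLs on the o side.
- c[4] cust_id=7, branch=KW → no match; kept with NULLs on the o side.
- c[5] cust_id=NULL, branch=KW → no match; kept with NULLs on the o side.
- c[6] cust_id=4, branch=KW → 1 match(es) in o → 1 row(s).
- c[7] cust_id=6, branch=FL → no match; kept with NULLs on the o side.
- c[8] cust_id=4, branch=KW → 1 match(es) in o → 1 row(s).
- 8 row(s) from o found no c partner → padded with NULL.

(Ivan, KW, 4, 4); (Ivan, KW, NULL, NULL); (Liam, FL, 2, NULL); (Nora, FL, 6, NULL); (Uma, FL, 2, NULL); (Wendy, FL, 1, NULL); (NULL, FL, 9, NULL); (NULL, KW, 4, 4); (NULL, KW, 7, NULL); (NULL, NULL, NULL, 3); (NULL, NULL, NULL, 3); (NULL, NULL, NULL, 3); (NULL, NULL, NULL, 3); (NULL, NULL, NULL, 8); (NULL, NULL, NULL, 8); (NULL, NULL, NULL, 9); (NULL, NULL, NULL, NULL)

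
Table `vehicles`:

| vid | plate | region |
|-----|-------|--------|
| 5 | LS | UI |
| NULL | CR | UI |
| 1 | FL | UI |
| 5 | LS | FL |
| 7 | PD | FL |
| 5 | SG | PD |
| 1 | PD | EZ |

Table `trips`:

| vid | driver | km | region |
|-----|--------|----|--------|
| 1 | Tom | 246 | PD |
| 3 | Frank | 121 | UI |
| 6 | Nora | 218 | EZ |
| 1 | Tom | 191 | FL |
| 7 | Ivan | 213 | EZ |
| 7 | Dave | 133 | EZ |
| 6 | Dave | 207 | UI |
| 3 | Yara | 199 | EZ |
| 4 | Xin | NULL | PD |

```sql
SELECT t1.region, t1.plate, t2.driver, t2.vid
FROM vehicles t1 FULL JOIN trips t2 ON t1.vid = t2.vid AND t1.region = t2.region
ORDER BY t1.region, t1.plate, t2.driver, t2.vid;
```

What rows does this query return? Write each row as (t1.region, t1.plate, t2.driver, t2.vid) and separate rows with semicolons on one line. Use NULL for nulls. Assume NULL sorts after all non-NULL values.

FULL OUTER JOIN keeps every row from both sides; unmatched rows get NULL for the other side's columns.
Matching on t1.vid = t2.vid AND t1.region = t2.region. A NULL in a compared column never satisfies the condition.
Matched pairs: 0; unmatched t1 rows kept: 7; unmatched t2 rows kept: 9.

(EZ, PD, NULL, NULL); (FL, LS, NULL, NULL); (FL, PD, NULL, NULL); (PD, SG, NULL, NULL); (UI, CR, NULL, NULL); (UI, FL, NULL, NULL); (UI, LS, NULL, NULL); (NULL, NULL, Dave, 6); (NULL, NULL, Dave, 7); (NULL, NULL, Frank, 3); (NULL, NULL, Ivan, 7); (NULL, NULL, Nora, 6); (NULL, NULL, Tom, 1); (NULL, NULL, Tom, 1); (NULL, NULL, Xin, 4); (NULL, NULL, Yara, 3)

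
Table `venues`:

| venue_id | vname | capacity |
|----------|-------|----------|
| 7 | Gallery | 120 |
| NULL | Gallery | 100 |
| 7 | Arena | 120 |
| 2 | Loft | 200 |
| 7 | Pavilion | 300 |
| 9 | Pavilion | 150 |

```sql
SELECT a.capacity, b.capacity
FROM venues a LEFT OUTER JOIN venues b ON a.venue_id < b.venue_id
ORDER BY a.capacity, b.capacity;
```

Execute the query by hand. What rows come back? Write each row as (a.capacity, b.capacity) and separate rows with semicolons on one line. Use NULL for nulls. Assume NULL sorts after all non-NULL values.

LEFT JOIN keeps every row from `venues a`; unmatched rows get NULL for `venues b`'s columns.
Matching on a.venue_id < b.venue_id. A NULL in a compared column never satisfies the condition.
- a[0] venue_id=7 → 1 match(es) in b → 1 row(s).
- a[1] venue_id=NULL → no match; kept with NULLs on the b side.
- a[2] venue_id=7 → 1 match(es) in b → 1 row(s).
- a[3] venue_id=2 → 4 match(es) in b → 4 row(s).
- a[4] venue_id=7 → 1 match(es) in b → 1 row(s).
- a[5] venue_id=9 → no match; kept with NULLs on the b side.
After projecting and ordering:
a.capacity | b.capacity
100 | NULL
120 | 150
120 | 150
150 | NULL
200 | 120
200 | 120
200 | 150
200 | 300
300 | 150

(100, NULL); (120, 150); (120, 150); (150, NULL); (200, 120); (200, 120); (200, 150); (200, 300); (300, 150)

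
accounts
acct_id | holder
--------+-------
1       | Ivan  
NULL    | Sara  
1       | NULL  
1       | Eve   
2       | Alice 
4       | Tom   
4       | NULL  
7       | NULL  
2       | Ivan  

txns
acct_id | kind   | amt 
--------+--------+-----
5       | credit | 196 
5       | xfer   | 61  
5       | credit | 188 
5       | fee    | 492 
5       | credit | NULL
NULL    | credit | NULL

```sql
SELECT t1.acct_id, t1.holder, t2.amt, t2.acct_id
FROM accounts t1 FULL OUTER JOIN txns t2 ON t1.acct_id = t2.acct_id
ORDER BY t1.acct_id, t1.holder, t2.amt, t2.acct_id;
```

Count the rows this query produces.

FULL OUTER JOIN keeps every row from both sides; unmatched rows get NULL for the other side's columns.
Matching on t1.acct_id = t2.acct_id. A NULL in a compared column never satisfies the condition.
- acct_id=1: no t2 row matches, row kept with t2 columns NULL.
- acct_id=NULL: no t2 row matches, row kept with t2 columns NULL.
- acct_id=1: no t2 row matches, row kept with t2 columns NULL.
- acct_id=1: no t2 row matches, row kept with t2 columns NULL.
- acct_id=2: no t2 row matches, row kept with t2 columns NULL.
- acct_id=4: no t2 row matches, row kept with t2 columns NULL.
- acct_id=4: no t2 row matches, row kept with t2 columns NULL.
- acct_id=7: no t2 row matches, row kept with t2 columns NULL.
- acct_id=2: no t2 row matches, row kept with t2 columns NULL.
- plus 6 unmatched t2 row(s), each kept with NULL t1 columns.
Total: 0 matched + 15 padded = 15 rows.

15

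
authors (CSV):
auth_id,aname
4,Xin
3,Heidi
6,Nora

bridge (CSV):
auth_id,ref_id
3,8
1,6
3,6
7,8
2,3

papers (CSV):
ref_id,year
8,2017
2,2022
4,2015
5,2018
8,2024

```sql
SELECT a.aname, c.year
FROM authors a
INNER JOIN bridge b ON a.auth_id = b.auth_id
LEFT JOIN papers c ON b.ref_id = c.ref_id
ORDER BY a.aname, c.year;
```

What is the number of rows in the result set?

3

Step 1 — a INNER JOIN b on auth_id → 2 row(s).
Then LEFT JOIN `papers c` on ref_id: each of those 2 rows is kept; rows whose b.ref_id has no match in c get NULL for c's columns.
Result: 3 row(s).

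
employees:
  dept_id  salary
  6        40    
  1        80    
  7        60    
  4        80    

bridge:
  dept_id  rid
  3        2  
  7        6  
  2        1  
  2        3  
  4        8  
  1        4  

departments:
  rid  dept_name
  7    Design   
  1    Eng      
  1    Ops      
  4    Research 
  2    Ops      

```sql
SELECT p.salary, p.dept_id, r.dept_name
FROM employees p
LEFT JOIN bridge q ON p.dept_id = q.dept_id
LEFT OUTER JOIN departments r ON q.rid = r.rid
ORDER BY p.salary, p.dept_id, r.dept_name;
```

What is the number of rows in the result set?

Evaluate left to right. First `employees p LEFT JOIN bridge q` on dept_id: 4 row(s).
Then LEFT JOIN `departments r` on rid: each of those 4 rows is kept; rows whose q.rid has no match in r get NULL for r's columns.
Result: 4 row(s).

4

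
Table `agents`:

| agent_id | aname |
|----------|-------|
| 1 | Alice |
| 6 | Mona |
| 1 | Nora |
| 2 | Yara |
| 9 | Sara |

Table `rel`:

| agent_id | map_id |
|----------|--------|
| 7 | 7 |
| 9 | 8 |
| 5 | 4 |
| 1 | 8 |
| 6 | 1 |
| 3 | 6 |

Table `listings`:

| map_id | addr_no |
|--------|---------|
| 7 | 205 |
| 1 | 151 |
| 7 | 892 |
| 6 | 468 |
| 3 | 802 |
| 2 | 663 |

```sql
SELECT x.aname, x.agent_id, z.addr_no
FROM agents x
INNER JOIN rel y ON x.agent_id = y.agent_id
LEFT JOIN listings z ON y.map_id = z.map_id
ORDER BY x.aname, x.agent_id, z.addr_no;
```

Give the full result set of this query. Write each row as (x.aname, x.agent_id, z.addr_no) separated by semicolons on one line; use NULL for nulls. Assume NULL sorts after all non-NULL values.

Joins associate left-to-right: agents INNER JOIN rel on agent_id gives 4 intermediate row(s).
Then LEFT JOIN `listings z` on map_id: each of those 4 rows is kept; rows whose y.map_id has no match in z get NULL for z's columns.

(Alice, 1, NULL); (Mona, 6, 151); (Nora, 1, NULL); (Sara, 9, NULL)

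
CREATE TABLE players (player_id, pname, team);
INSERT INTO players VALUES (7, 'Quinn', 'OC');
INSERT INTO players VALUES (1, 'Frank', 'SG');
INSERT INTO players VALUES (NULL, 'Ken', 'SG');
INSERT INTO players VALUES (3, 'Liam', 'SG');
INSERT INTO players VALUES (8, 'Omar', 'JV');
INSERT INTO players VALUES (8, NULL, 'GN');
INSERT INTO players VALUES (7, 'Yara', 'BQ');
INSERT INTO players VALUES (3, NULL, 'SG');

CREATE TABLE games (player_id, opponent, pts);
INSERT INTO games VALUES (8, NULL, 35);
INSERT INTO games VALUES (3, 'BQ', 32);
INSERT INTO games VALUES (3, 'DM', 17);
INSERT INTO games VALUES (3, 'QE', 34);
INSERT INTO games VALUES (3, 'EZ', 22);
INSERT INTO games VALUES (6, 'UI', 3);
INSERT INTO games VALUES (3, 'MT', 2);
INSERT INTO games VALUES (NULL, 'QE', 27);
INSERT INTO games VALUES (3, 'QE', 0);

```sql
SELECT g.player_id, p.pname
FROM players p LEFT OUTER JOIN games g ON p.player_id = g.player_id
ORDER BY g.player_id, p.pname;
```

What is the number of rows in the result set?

18

LEFT JOIN keeps every row from `players`; unmatched rows get NULL for `games`'s columns.
Matching on p.player_id = g.player_id. A NULL in a compared column never satisfies the condition.
Matched pairs: 14; unmatched p rows kept: 4.
Total: 14 matched + 4 padded = 18 rows.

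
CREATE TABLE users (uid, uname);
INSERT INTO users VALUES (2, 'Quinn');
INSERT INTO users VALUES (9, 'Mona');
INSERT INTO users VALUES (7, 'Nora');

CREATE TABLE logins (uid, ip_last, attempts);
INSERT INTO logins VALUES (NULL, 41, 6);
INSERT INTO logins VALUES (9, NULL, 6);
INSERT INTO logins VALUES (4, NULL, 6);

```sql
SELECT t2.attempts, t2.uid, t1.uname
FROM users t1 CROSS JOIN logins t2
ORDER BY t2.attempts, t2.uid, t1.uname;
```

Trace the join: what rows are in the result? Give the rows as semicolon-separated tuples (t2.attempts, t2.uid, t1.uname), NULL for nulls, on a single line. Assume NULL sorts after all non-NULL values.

CROSS JOIN pairs every row of `users` with every row of `logins`: 3 × 3 = 9 rows.
After projecting and ordering:
t2.attempts | t2.uid | t1.uname
6 | 4 | Mona
6 | 4 | Nora
6 | 4 | Quinn
6 | 9 | Mona
6 | 9 | Nora
6 | 9 | Quinn
6 | NULL | Mona
6 | NULL | Nora
6 | NULL | Quinn

(6, 4, Mona); (6, 4, Nora); (6, 4, Quinn); (6, 9, Mona); (6, 9, Nora); (6, 9, Quinn); (6, NULL, Mona); (6, NULL, Nora); (6, NULL, Quinn)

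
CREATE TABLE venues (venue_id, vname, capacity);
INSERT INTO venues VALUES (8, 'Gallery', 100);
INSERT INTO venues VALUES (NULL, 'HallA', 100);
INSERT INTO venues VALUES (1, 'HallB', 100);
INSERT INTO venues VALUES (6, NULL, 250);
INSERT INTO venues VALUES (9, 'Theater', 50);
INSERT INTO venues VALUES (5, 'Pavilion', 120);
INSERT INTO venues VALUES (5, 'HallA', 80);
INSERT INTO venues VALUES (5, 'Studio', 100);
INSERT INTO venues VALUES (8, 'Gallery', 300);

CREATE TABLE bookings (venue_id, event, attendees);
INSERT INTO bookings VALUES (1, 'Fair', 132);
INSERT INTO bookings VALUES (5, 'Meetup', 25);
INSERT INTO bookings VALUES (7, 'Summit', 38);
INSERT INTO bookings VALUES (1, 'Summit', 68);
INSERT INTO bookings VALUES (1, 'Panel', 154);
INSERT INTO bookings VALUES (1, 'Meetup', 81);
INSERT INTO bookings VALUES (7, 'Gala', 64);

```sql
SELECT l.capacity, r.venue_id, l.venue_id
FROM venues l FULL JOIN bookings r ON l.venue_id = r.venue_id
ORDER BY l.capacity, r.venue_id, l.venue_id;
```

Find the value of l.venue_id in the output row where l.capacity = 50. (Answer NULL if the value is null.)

9

FULL OUTER JOIN keeps every row from both sides; unmatched rows get NULL for the other side's columns.
Matching on l.venue_id = r.venue_id. A NULL in a compared column never satisfies the condition.
- l row (venue_id=8): no match → kept, r columns NULL.
- l row (venue_id=NULL): no match → kept, r columns NULL.
- l row (venue_id=1): matches 4 r row(s) → 4 output row(s).
- l row (venue_id=6): no match → kept, r columns NULL.
- l row (venue_id=9): no match → kept, r columns NULL.
- l row (venue_id=5): matches 1 r row(s) → 1 output row(s).
- l row (venue_id=5): matches 1 r row(s) → 1 output row(s).
- l row (venue_id=5): matches 1 r row(s) → 1 output row(s).
- l row (venue_id=8): no match → kept, r columns NULL.
- 2 r row(s) had no l match → kept, l columns NULL.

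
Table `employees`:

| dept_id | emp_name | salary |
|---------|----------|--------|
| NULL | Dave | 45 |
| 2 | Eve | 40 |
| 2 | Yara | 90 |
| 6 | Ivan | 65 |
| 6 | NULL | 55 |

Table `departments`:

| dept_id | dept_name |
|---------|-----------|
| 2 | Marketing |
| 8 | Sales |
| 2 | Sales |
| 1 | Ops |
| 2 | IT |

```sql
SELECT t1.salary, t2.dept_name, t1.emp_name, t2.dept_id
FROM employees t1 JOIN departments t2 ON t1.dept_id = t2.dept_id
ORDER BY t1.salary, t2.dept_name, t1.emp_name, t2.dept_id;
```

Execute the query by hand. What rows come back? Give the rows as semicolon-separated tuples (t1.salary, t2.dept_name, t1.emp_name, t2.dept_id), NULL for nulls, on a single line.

INNER JOIN keeps only pairs where the ON condition holds.
Matching on t1.dept_id = t2.dept_id. A NULL in a compared column never satisfies the condition.
Matched pairs: 6.

(40, IT, Eve, 2); (40, Marketing, Eve, 2); (40, Sales, Eve, 2); (90, IT, Yara, 2); (90, Marketing, Yara, 2); (90, Sales, Yara, 2)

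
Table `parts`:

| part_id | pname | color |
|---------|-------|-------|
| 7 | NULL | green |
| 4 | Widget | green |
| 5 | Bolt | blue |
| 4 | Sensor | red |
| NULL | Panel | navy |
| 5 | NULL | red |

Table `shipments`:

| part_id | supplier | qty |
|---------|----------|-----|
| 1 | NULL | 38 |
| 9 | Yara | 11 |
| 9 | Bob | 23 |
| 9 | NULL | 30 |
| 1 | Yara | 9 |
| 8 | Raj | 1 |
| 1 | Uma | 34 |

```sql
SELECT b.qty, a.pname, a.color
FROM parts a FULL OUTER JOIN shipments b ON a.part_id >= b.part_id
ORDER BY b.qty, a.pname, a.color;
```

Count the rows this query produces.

20

FULL OUTER JOIN keeps every row from both sides; unmatched rows get NULL for the other side's columns.
Matching on a.part_id >= b.part_id. A NULL in a compared column never satisfies the condition.
Matched pairs: 15; unmatched a rows kept: 1; unmatched b rows kept: 4.
Total: 15 matched + 5 padded = 20 rows.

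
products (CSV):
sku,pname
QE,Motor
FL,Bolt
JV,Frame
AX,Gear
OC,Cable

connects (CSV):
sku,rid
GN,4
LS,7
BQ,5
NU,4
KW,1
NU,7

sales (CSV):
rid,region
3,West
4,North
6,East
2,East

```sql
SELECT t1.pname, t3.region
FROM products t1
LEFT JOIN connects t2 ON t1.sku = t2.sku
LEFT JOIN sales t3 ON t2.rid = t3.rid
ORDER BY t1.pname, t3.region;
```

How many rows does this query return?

5

Joins associate left-to-right: products LEFT JOIN connects on sku gives 5 intermediate row(s).
Then LEFT JOIN `sales t3` on rid: each of those 5 rows is kept; rows whose t2.rid has no match in t3 get NULL for t3's columns.
Result: 5 row(s).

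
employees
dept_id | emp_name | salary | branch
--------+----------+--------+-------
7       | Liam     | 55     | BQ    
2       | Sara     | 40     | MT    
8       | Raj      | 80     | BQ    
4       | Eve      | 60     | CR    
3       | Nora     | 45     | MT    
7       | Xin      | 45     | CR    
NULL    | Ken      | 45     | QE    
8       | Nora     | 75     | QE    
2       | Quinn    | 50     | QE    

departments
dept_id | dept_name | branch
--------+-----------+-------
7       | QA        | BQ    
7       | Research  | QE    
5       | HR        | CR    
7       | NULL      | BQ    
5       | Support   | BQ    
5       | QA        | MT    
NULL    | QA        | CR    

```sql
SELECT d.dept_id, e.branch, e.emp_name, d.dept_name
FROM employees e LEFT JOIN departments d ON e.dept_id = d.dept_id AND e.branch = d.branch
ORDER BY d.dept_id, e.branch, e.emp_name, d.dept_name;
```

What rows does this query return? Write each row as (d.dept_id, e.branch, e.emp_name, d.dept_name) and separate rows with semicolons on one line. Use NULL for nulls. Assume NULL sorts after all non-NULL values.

(7, BQ, Liam, QA); (7, BQ, Liam, NULL); (NULL, BQ, Raj, NULL); (NULL, CR, Eve, NULL); (NULL, CR, Xin, NULL); (NULL, MT, Nora, NULL); (NULL, MT, Sara, NULL); (NULL, QE, Ken, NULL); (NULL, QE, Nora, NULL); (NULL, QE, Quinn, NULL)

LEFT JOIN keeps every row from `employees`; unmatched rows get NULL for `departments`'s columns.
Matching on e.dept_id = d.dept_id AND e.branch = d.branch. A NULL in a compared column never satisfies the condition.
Matched pairs: 2; unmatched e rows kept: 8.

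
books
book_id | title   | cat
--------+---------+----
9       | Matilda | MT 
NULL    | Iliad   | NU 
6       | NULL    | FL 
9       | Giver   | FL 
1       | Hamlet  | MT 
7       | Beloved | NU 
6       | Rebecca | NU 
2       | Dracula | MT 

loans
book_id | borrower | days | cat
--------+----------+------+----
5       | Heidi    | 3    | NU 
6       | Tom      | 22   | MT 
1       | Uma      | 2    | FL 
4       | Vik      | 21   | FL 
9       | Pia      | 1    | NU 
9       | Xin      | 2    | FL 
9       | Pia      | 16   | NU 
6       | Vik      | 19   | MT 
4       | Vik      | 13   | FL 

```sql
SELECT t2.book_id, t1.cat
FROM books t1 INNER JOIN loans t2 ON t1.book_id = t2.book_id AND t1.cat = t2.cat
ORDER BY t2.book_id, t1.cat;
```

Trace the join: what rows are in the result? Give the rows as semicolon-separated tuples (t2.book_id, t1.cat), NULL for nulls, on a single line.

INNER JOIN keeps only pairs where the ON condition holds.
Matching on t1.book_id = t2.book_id AND t1.cat = t2.cat. A NULL in a compared column never satisfies the condition.
Matched pairs: 1.

(9, FL)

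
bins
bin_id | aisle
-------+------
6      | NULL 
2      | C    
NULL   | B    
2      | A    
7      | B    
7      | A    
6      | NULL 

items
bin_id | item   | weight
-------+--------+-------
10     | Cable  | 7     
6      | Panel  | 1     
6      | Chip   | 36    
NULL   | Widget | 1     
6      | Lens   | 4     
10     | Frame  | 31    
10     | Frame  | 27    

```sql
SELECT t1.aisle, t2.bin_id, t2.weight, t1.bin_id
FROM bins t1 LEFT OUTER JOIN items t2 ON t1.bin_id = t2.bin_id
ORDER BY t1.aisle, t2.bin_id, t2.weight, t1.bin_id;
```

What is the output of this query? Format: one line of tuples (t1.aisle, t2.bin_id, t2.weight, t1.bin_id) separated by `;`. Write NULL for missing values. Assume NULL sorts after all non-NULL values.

(A, NULL, NULL, 2); (A, NULL, NULL, 7); (B, NULL, NULL, 7); (B, NULL, NULL, NULL); (C, NULL, NULL, 2); (NULL, 6, 1, 6); (NULL, 6, 1, 6); (NULL, 6, 4, 6); (NULL, 6, 4, 6); (NULL, 6, 36, 6); (NULL, 6, 36, 6)

LEFT JOIN keeps every row from `bins`; unmatched rows get NULL for `items`'s columns.
Matching on t1.bin_id = t2.bin_id. A NULL in a compared column never satisfies the condition.
- bin_id=6: 3 matching t2 row(s), so 3 row(s) emitted.
- bin_id=2: no t2 row matches, row kept with t2 columns NULL.
- bin_id=NULL: no t2 row matches, row kept with t2 columns NULL.
- bin_id=2: no t2 row matches, row kept with t2 columns NULL.
- bin_id=7: no t2 row matches, row kept with t2 columns NULL.
- bin_id=7: no t2 row matches, row kept with t2 columns NULL.
- bin_id=6: 3 matching t2 row(s), so 3 row(s) emitted.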